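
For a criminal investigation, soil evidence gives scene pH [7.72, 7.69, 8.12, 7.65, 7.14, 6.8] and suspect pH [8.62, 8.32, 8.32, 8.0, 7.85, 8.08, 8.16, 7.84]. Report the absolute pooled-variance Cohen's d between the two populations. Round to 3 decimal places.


Pooled-variance Cohen's d for soil pH comparison:
Scene mean = 45.12 / 6 = 7.52
Suspect mean = 65.19 / 8 = 8.14875
Scene sample variance s_s^2 = 0.22172
Suspect sample variance s_c^2 = 0.070327
Pooled variance = ((n_s-1)*s_s^2 + (n_c-1)*s_c^2) / (n_s + n_c - 2) = 0.133407
Pooled SD = sqrt(0.133407) = 0.365249
Mean difference = -0.62875
|d| = |-0.62875| / 0.365249 = 1.721

1.721


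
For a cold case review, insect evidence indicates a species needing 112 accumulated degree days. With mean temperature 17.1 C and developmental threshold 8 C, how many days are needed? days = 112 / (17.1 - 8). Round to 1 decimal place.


Insect development time:
Effective temperature = avg_temp - T_base = 17.1 - 8 = 9.1 C
Days = ADD / effective_temp = 112 / 9.1 = 12.3 days

12.3


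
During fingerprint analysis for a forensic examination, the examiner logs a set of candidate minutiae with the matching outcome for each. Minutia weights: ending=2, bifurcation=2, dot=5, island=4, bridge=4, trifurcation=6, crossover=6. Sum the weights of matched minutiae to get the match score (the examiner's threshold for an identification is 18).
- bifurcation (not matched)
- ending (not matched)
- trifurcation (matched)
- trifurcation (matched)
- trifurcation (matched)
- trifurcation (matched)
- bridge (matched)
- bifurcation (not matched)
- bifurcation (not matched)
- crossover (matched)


Weighted minutiae match score:
  bifurcation: not matched, +0
  ending: not matched, +0
  trifurcation: matched, +6 (running total 6)
  trifurcation: matched, +6 (running total 12)
  trifurcation: matched, +6 (running total 18)
  trifurcation: matched, +6 (running total 24)
  bridge: matched, +4 (running total 28)
  bifurcation: not matched, +0
  bifurcation: not matched, +0
  crossover: matched, +6 (running total 34)
Total score = 34
Threshold = 18; verdict = identification

34


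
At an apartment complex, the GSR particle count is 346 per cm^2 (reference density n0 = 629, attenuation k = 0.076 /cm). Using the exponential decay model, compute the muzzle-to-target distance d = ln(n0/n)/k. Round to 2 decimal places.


GSR distance calculation:
n0/n = 629 / 346 = 1.817919
ln(n0/n) = 0.597692
d = 0.597692 / 0.076 = 7.86 cm

7.86


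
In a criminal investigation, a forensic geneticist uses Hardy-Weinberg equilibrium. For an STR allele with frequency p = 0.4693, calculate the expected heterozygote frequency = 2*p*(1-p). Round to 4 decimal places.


Hardy-Weinberg heterozygote frequency:
q = 1 - p = 1 - 0.4693 = 0.5307
2pq = 2 * 0.4693 * 0.5307 = 0.4981

0.4981


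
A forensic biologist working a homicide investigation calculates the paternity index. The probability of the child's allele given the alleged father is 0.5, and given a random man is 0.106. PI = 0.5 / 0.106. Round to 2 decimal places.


Paternity Index calculation:
PI = P(allele|father) / P(allele|random)
PI = 0.5 / 0.106
PI = 4.72

4.72


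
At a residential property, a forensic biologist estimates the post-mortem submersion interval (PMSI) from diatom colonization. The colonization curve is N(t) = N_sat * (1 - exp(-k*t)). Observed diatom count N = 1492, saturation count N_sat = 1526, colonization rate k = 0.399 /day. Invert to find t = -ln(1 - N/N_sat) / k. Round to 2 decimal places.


PMSI from diatom colonization curve:
N / N_sat = 1492 / 1526 = 0.97772
1 - N/N_sat = 0.02228
ln(1 - N/N_sat) = -3.804066
t = -ln(1 - N/N_sat) / k = -(-3.804066) / 0.399 = 9.53 days

9.53


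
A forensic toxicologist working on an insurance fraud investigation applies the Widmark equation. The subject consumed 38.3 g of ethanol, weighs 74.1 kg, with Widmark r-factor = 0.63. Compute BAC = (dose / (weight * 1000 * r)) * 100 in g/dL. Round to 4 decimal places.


Applying the Widmark formula:
BAC = (dose_g / (body_wt * 1000 * r)) * 100
Denominator = 74.1 * 1000 * 0.63 = 46683
BAC = (38.3 / 46683) * 100
BAC = 0.0820 g/dL

0.0820


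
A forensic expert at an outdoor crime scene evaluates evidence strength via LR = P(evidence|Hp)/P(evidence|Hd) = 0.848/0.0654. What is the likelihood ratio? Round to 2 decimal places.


Likelihood ratio calculation:
LR = P(E|Hp) / P(E|Hd)
LR = 0.848 / 0.0654
LR = 12.97

12.97


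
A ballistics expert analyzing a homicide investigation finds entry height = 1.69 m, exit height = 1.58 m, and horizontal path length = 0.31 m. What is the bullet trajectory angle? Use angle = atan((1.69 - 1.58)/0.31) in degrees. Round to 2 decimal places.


Bullet trajectory angle:
Height difference = 1.69 - 1.58 = 0.11 m
angle = atan(0.11 / 0.31)
angle = atan(0.354839)
angle = 19.54 degrees

19.54


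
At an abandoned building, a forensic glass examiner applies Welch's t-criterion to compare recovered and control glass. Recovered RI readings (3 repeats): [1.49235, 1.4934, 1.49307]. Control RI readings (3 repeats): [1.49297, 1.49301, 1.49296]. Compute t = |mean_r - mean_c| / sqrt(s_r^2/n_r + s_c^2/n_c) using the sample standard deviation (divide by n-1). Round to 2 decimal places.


Welch's t-criterion for glass RI comparison:
Recovered mean = sum / n_r = 4.47882 / 3 = 1.49294
Control mean = sum / n_c = 4.47894 / 3 = 1.49298
Recovered sample variance s_r^2 = 2.883e-07
Control sample variance s_c^2 = 7e-10
Welch SE (unpooled) = sqrt(s_r^2/n_r + s_c^2/n_c) = sqrt(9.61e-08 + 2.33333e-10) = sqrt(9.63333e-08) = 0.000310376
|mean_r - mean_c| = 4e-05
t = 4e-05 / 0.000310376 = 0.13

0.13


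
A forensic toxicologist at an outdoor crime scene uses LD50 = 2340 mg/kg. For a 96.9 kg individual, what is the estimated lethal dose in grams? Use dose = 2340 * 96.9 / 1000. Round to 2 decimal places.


Lethal dose calculation:
Lethal dose = LD50 * body_weight / 1000
= 2340 * 96.9 / 1000
= 226746 / 1000
= 226.75 g

226.75


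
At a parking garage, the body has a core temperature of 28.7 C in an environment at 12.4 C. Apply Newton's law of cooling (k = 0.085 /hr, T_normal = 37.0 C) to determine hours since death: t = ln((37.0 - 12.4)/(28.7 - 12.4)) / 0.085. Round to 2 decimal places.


Using Newton's law of cooling:
t = ln((T_normal - T_ambient) / (T_body - T_ambient)) / k
T_normal - T_ambient = 24.6
T_body - T_ambient = 16.3
Ratio = 1.509202
ln(ratio) = 0.411581
t = 0.411581 / 0.085 = 4.84 hours

4.84


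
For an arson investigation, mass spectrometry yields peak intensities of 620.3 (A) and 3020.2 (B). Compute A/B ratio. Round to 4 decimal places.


Spectral peak ratio:
Peak A = 620.3 counts
Peak B = 3020.2 counts
Ratio = 620.3 / 3020.2 = 0.2054

0.2054


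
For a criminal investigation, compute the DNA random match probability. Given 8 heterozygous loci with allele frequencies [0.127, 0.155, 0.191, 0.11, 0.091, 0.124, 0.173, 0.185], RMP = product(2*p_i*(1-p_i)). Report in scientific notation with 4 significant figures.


Computing RMP for 8 loci:
Locus 1: 2 * 0.127 * 0.873 = 0.221742
Locus 2: 2 * 0.155 * 0.845 = 0.26195
Locus 3: 2 * 0.191 * 0.809 = 0.309038
Locus 4: 2 * 0.11 * 0.89 = 0.1958
Locus 5: 2 * 0.091 * 0.909 = 0.165438
Locus 6: 2 * 0.124 * 0.876 = 0.217248
Locus 7: 2 * 0.173 * 0.827 = 0.286142
Locus 8: 2 * 0.185 * 0.815 = 0.30155
RMP = 1.090e-05

1.090e-05


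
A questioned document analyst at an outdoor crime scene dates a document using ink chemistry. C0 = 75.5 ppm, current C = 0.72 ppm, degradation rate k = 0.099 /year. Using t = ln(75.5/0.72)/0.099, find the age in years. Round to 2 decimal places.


Document age estimation:
C0/C = 75.5 / 0.72 = 104.861111
ln(C0/C) = 4.652637
t = 4.652637 / 0.099 = 47.00 years

47.00


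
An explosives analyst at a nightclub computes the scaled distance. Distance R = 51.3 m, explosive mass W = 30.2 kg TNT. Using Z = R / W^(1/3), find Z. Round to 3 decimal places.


Scaled distance calculation:
W^(1/3) = 30.2^(1/3) = 3.114122
Z = R / W^(1/3) = 51.3 / 3.114122
Z = 16.473 m/kg^(1/3)

16.473


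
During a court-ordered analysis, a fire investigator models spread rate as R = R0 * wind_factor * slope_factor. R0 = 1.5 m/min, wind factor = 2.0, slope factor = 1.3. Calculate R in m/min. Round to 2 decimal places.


Fire spread rate calculation:
R = R0 * wind_factor * slope_factor
= 1.5 * 2.0 * 1.3
= 3 * 1.3
= 3.90 m/min

3.90


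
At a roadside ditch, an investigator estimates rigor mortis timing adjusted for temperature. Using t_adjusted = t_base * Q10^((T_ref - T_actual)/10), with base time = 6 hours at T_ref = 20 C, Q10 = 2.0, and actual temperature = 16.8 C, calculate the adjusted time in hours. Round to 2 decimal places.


Rigor mortis time adjustment:
Exponent = (T_ref - T_actual) / 10 = (20 - 16.8) / 10 = 0.32
Q10 factor = 2.0^0.32 = 1.24833
t_adjusted = 6 * 1.24833 = 7.49 hours

7.49


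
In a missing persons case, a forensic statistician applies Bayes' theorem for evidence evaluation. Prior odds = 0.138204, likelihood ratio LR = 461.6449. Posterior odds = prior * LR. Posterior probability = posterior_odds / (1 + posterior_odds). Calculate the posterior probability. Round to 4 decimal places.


Bayesian evidence evaluation:
Posterior odds = prior_odds * LR = 0.138204 * 461.6449 = 63.80117
Posterior probability = posterior_odds / (1 + posterior_odds)
= 63.80117 / (1 + 63.80117)
= 63.80117 / 64.80117
= 0.9846

0.9846


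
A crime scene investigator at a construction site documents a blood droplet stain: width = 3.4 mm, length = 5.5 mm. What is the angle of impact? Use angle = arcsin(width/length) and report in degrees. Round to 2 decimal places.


Blood spatter impact angle calculation:
width / length = 3.4 / 5.5 = 0.618182
angle = arcsin(0.618182)
angle = 38.18 degrees

38.18


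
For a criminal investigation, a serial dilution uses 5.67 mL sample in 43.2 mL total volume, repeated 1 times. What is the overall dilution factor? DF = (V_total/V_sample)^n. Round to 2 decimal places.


Dilution factor calculation:
Single dilution = V_total / V_sample = 43.2 / 5.67 ≈ 7.619048
Number of dilutions = 1
Total DF = (43.2 / 5.67)^1 (full precision, rounded at the end) = 7.62

7.62


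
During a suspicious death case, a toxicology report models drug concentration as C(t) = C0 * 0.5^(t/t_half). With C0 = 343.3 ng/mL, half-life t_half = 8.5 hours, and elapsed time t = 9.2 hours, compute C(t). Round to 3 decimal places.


Drug concentration decay:
Number of half-lives = t / t_half = 9.2 / 8.5 = 1.082353
Decay factor = 0.5^1.082353 = 0.47225795
C(t) = 343.3 * 0.47225795 = 162.126 ng/mL

162.126


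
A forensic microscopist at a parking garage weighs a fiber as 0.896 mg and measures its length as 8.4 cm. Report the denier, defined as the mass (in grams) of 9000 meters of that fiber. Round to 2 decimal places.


Denier calculation:
Mass in grams = 0.896 mg / 1000 = 0.000896 g
Length in meters = 8.4 cm / 100 = 0.084 m
Linear density = mass / length = 0.000896 / 0.084 = 0.01066667 g/m
Denier = (g/m) * 9000 = 0.01066667 * 9000 = 96.00

96.00


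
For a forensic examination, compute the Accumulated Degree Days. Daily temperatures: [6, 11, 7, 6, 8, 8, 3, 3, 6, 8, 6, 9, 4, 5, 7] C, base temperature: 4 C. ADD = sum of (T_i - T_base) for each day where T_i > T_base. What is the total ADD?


Computing ADD day by day:
Day 1: max(0, 6 - 4) = 2
Day 2: max(0, 11 - 4) = 7
Day 3: max(0, 7 - 4) = 3
Day 4: max(0, 6 - 4) = 2
Day 5: max(0, 8 - 4) = 4
Day 6: max(0, 8 - 4) = 4
Day 7: max(0, 3 - 4) = 0
Day 8: max(0, 3 - 4) = 0
Day 9: max(0, 6 - 4) = 2
Day 10: max(0, 8 - 4) = 4
Day 11: max(0, 6 - 4) = 2
Day 12: max(0, 9 - 4) = 5
Day 13: max(0, 4 - 4) = 0
Day 14: max(0, 5 - 4) = 1
Day 15: max(0, 7 - 4) = 3
Total ADD = 39

39


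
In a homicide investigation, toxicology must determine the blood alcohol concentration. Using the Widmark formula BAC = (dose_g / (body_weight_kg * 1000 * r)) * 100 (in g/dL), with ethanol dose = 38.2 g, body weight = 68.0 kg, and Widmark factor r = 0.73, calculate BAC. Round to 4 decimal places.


Applying the Widmark formula:
BAC = (dose_g / (body_wt * 1000 * r)) * 100
Denominator = 68.0 * 1000 * 0.73 = 49640
BAC = (38.2 / 49640) * 100
BAC = 0.0770 g/dL

0.0770


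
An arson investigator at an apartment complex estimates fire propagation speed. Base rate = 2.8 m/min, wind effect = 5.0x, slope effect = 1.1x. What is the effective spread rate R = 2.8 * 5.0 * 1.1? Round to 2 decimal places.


Fire spread rate calculation:
R = R0 * wind_factor * slope_factor
= 2.8 * 5.0 * 1.1
= 14 * 1.1
= 15.40 m/min

15.40


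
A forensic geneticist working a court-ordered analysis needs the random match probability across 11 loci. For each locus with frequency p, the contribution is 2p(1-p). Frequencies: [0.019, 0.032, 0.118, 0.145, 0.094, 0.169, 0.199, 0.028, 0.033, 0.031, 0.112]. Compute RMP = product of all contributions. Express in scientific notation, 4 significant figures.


Computing RMP for 11 loci:
Locus 1: 2 * 0.019 * 0.981 = 0.037278
Locus 2: 2 * 0.032 * 0.968 = 0.061952
Locus 3: 2 * 0.118 * 0.882 = 0.208152
Locus 4: 2 * 0.145 * 0.855 = 0.24795
Locus 5: 2 * 0.094 * 0.906 = 0.170328
Locus 6: 2 * 0.169 * 0.831 = 0.280878
Locus 7: 2 * 0.199 * 0.801 = 0.318798
Locus 8: 2 * 0.028 * 0.972 = 0.054432
Locus 9: 2 * 0.033 * 0.967 = 0.063822
Locus 10: 2 * 0.031 * 0.969 = 0.060078
Locus 11: 2 * 0.112 * 0.888 = 0.198912
RMP = 7.547e-11

7.547e-11


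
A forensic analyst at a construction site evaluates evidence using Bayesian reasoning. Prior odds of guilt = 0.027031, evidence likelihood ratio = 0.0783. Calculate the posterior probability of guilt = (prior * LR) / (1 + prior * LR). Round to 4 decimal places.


Bayesian evidence evaluation:
Posterior odds = prior_odds * LR = 0.027031 * 0.0783 = 0.002116527
Posterior probability = posterior_odds / (1 + posterior_odds)
= 0.002116527 / (1 + 0.002116527)
= 0.002116527 / 1.002116527
= 0.0021

0.0021


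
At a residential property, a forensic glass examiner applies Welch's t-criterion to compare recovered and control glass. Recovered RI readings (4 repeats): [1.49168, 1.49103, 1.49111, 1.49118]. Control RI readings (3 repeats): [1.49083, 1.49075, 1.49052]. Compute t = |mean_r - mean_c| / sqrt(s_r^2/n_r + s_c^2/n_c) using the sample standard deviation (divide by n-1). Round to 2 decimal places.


Welch's t-criterion for glass RI comparison:
Recovered mean = sum / n_r = 5.965 / 4 = 1.49125
Control mean = sum / n_c = 4.4721 / 3 = 1.4907
Recovered sample variance s_r^2 = 8.59333e-08
Control sample variance s_c^2 = 2.59e-08
Welch SE (unpooled) = sqrt(s_r^2/n_r + s_c^2/n_c) = sqrt(2.14833e-08 + 8.63333e-09) = sqrt(3.01166e-08) = 0.000173541
|mean_r - mean_c| = 0.00055
t = 0.00055 / 0.000173541 = 3.17

3.17


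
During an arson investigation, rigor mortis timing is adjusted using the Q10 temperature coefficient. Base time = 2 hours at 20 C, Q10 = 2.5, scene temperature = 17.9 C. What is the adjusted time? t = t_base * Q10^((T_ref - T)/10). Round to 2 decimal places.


Rigor mortis time adjustment:
Exponent = (T_ref - T_actual) / 10 = (20 - 17.9) / 10 = 0.21
Q10 factor = 2.5^0.21 = 1.21218
t_adjusted = 2 * 1.21218 = 2.42 hours

2.42


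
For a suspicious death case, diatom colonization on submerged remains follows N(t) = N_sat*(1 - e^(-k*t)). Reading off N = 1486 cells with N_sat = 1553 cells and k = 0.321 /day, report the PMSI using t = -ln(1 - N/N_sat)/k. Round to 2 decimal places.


PMSI from diatom colonization curve:
N / N_sat = 1486 / 1553 = 0.956858
1 - N/N_sat = 0.043142
ln(1 - N/N_sat) = -3.143258
t = -ln(1 - N/N_sat) / k = -(-3.143258) / 0.321 = 9.79 days

9.79


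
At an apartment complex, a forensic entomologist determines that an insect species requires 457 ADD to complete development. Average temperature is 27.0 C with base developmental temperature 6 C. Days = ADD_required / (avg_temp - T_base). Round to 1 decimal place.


Insect development time:
Effective temperature = avg_temp - T_base = 27.0 - 6 = 21.0 C
Days = ADD / effective_temp = 457 / 21.0 = 21.8 days

21.8


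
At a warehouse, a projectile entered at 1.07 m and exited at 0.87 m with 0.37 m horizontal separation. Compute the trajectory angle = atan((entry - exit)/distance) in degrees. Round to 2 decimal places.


Bullet trajectory angle:
Height difference = 1.07 - 0.87 = 0.2 m
angle = atan(0.2 / 0.37)
angle = atan(0.540541)
angle = 28.39 degrees

28.39


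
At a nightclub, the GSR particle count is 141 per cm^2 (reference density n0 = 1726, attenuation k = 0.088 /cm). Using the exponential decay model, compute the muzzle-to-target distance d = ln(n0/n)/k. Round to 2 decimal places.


GSR distance calculation:
n0/n = 1726 / 141 = 12.241135
ln(n0/n) = 2.504802
d = 2.504802 / 0.088 = 28.46 cm

28.46


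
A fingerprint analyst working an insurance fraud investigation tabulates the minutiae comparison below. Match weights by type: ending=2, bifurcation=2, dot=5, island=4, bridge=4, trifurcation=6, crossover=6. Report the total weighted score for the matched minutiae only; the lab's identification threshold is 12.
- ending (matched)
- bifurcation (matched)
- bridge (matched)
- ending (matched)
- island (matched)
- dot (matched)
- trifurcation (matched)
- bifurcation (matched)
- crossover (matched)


Weighted minutiae match score:
  ending: matched, +2 (running total 2)
  bifurcation: matched, +2 (running total 4)
  bridge: matched, +4 (running total 8)
  ending: matched, +2 (running total 10)
  island: matched, +4 (running total 14)
  dot: matched, +5 (running total 19)
  trifurcation: matched, +6 (running total 25)
  bifurcation: matched, +2 (running total 27)
  crossover: matched, +6 (running total 33)
Total score = 33
Threshold = 12; verdict = identification

33


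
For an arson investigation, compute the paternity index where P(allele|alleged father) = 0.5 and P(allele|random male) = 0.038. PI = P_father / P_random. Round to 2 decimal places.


Paternity Index calculation:
PI = P(allele|father) / P(allele|random)
PI = 0.5 / 0.038
PI = 13.16

13.16


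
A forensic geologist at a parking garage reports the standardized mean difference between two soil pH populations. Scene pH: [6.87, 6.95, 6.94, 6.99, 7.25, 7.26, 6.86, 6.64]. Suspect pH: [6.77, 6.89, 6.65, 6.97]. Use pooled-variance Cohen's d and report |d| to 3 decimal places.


Pooled-variance Cohen's d for soil pH comparison:
Scene mean = 55.76 / 8 = 6.97
Suspect mean = 27.28 / 4 = 6.82
Scene sample variance s_s^2 = 0.042171
Suspect sample variance s_c^2 = 0.0196
Pooled variance = ((n_s-1)*s_s^2 + (n_c-1)*s_c^2) / (n_s + n_c - 2) = 0.0354
Pooled SD = sqrt(0.0354) = 0.188149
Mean difference = 0.15
|d| = |0.15| / 0.188149 = 0.797

0.797


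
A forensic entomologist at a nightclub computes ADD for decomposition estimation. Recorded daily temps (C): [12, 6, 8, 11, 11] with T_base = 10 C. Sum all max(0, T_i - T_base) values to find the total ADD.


Computing ADD day by day:
Day 1: max(0, 12 - 10) = 2
Day 2: max(0, 6 - 10) = 0
Day 3: max(0, 8 - 10) = 0
Day 4: max(0, 11 - 10) = 1
Day 5: max(0, 11 - 10) = 1
Total ADD = 4

4


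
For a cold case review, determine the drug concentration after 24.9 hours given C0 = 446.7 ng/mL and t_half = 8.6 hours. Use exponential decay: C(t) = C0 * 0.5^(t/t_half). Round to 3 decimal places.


Drug concentration decay:
Number of half-lives = t / t_half = 24.9 / 8.6 = 2.895349
Decay factor = 0.5^2.895349 = 0.13440428
C(t) = 446.7 * 0.13440428 = 60.038 ng/mL

60.038


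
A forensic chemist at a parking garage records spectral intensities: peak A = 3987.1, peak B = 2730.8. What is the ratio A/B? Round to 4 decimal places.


Spectral peak ratio:
Peak A = 3987.1 counts
Peak B = 2730.8 counts
Ratio = 3987.1 / 2730.8 = 1.4600

1.4600


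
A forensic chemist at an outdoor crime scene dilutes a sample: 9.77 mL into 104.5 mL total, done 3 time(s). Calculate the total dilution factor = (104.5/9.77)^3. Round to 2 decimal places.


Dilution factor calculation:
Single dilution = V_total / V_sample = 104.5 / 9.77 ≈ 10.696008
Number of dilutions = 3
Total DF = (104.5 / 9.77)^3 (full precision, rounded at the end) = 1223.67

1223.67


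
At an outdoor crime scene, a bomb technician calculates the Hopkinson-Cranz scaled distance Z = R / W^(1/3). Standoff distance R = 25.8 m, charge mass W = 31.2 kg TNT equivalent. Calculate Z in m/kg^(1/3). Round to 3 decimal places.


Scaled distance calculation:
W^(1/3) = 31.2^(1/3) = 3.148122
Z = R / W^(1/3) = 25.8 / 3.148122
Z = 8.195 m/kg^(1/3)

8.195


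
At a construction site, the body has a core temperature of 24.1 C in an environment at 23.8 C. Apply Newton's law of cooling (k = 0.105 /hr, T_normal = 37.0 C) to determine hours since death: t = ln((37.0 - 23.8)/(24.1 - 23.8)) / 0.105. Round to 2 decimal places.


Using Newton's law of cooling:
t = ln((T_normal - T_ambient) / (T_body - T_ambient)) / k
T_normal - T_ambient = 13.2
T_body - T_ambient = 0.3
Ratio = 44
ln(ratio) = 3.78419
t = 3.78419 / 0.105 = 36.04 hours

36.04


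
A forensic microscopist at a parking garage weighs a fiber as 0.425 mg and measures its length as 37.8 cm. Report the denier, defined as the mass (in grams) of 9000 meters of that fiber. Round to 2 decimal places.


Denier calculation:
Mass in grams = 0.425 mg / 1000 = 0.000425 g
Length in meters = 37.8 cm / 100 = 0.378 m
Linear density = mass / length = 0.000425 / 0.378 = 0.00112434 g/m
Denier = (g/m) * 9000 = 0.00112434 * 9000 = 10.12

10.12


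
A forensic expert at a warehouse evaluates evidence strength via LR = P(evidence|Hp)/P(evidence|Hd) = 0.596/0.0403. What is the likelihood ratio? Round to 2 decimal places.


Likelihood ratio calculation:
LR = P(E|Hp) / P(E|Hd)
LR = 0.596 / 0.0403
LR = 14.79

14.79


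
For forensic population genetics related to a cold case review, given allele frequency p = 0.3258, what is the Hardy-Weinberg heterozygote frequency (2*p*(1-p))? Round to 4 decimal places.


Hardy-Weinberg heterozygote frequency:
q = 1 - p = 1 - 0.3258 = 0.6742
2pq = 2 * 0.3258 * 0.6742 = 0.4393

0.4393


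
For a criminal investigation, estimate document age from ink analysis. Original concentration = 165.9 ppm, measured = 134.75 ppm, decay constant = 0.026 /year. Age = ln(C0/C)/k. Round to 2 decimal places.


Document age estimation:
C0/C = 165.9 / 134.75 = 1.231169
ln(C0/C) = 0.207964
t = 0.207964 / 0.026 = 8.00 years

8.00


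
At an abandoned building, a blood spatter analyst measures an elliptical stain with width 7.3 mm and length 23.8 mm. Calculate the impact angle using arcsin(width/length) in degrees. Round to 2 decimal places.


Blood spatter impact angle calculation:
width / length = 7.3 / 23.8 = 0.306723
angle = arcsin(0.306723)
angle = 17.86 degrees

17.86


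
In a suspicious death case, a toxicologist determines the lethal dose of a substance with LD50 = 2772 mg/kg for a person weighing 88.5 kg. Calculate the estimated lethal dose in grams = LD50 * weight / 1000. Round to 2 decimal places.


Lethal dose calculation:
Lethal dose = LD50 * body_weight / 1000
= 2772 * 88.5 / 1000
= 245322 / 1000
= 245.32 g

245.32


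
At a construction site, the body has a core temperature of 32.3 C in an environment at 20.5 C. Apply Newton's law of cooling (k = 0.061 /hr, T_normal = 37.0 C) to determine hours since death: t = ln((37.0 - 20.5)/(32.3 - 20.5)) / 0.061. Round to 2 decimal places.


Using Newton's law of cooling:
t = ln((T_normal - T_ambient) / (T_body - T_ambient)) / k
T_normal - T_ambient = 16.5
T_body - T_ambient = 11.8
Ratio = 1.398305
ln(ratio) = 0.335261
t = 0.335261 / 0.061 = 5.50 hours

5.50


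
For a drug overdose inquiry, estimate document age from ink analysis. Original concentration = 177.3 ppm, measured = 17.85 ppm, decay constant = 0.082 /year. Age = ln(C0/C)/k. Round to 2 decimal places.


Document age estimation:
C0/C = 177.3 / 17.85 = 9.932773
ln(C0/C) = 2.29584
t = 2.29584 / 0.082 = 28.00 years

28.00


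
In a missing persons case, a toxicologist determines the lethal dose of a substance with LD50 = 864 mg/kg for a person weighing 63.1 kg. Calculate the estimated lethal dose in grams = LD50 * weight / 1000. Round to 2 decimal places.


Lethal dose calculation:
Lethal dose = LD50 * body_weight / 1000
= 864 * 63.1 / 1000
= 54518.4 / 1000
= 54.52 g

54.52


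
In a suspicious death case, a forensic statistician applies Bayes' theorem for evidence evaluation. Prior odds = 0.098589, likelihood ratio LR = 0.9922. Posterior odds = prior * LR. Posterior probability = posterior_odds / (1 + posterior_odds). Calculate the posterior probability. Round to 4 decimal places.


Bayesian evidence evaluation:
Posterior odds = prior_odds * LR = 0.098589 * 0.9922 = 0.09782001
Posterior probability = posterior_odds / (1 + posterior_odds)
= 0.09782001 / (1 + 0.09782001)
= 0.09782001 / 1.09782001
= 0.0891

0.0891


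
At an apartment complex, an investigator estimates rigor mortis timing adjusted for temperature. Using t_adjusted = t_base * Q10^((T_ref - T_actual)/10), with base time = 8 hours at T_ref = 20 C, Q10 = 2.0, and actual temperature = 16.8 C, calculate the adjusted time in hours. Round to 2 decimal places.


Rigor mortis time adjustment:
Exponent = (T_ref - T_actual) / 10 = (20 - 16.8) / 10 = 0.32
Q10 factor = 2.0^0.32 = 1.24833
t_adjusted = 8 * 1.24833 = 9.99 hours

9.99


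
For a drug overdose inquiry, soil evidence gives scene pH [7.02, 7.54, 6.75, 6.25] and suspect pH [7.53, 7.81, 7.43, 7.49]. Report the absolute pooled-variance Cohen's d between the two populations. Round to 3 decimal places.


Pooled-variance Cohen's d for soil pH comparison:
Scene mean = 27.56 / 4 = 6.89
Suspect mean = 30.26 / 4 = 7.565
Scene sample variance s_s^2 = 0.289533
Suspect sample variance s_c^2 = 0.028367
Pooled variance = ((n_s-1)*s_s^2 + (n_c-1)*s_c^2) / (n_s + n_c - 2) = 0.15895
Pooled SD = sqrt(0.15895) = 0.398685
Mean difference = -0.675
|d| = |-0.675| / 0.398685 = 1.693

1.693


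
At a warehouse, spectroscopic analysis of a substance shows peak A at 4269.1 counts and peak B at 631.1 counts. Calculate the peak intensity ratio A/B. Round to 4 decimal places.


Spectral peak ratio:
Peak A = 4269.1 counts
Peak B = 631.1 counts
Ratio = 4269.1 / 631.1 = 6.7645

6.7645


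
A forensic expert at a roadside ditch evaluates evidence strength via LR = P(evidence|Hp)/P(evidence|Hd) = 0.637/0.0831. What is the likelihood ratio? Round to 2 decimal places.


Likelihood ratio calculation:
LR = P(E|Hp) / P(E|Hd)
LR = 0.637 / 0.0831
LR = 7.67

7.67


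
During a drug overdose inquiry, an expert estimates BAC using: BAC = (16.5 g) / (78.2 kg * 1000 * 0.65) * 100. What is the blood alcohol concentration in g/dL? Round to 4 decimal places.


Applying the Widmark formula:
BAC = (dose_g / (body_wt * 1000 * r)) * 100
Denominator = 78.2 * 1000 * 0.65 = 50830
BAC = (16.5 / 50830) * 100
BAC = 0.0325 g/dL

0.0325


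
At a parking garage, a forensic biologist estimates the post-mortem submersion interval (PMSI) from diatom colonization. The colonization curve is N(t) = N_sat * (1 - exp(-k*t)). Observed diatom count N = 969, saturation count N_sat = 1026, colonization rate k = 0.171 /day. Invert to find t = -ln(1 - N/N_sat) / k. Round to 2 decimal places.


PMSI from diatom colonization curve:
N / N_sat = 969 / 1026 = 0.944444
1 - N/N_sat = 0.055556
ln(1 - N/N_sat) = -2.890364
t = -ln(1 - N/N_sat) / k = -(-2.890364) / 0.171 = 16.90 days

16.90


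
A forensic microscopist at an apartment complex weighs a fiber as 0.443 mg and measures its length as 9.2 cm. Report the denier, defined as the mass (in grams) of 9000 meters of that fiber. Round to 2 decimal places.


Denier calculation:
Mass in grams = 0.443 mg / 1000 = 0.000443 g
Length in meters = 9.2 cm / 100 = 0.092 m
Linear density = mass / length = 0.000443 / 0.092 = 0.00481522 g/m
Denier = (g/m) * 9000 = 0.00481522 * 9000 = 43.34

43.34


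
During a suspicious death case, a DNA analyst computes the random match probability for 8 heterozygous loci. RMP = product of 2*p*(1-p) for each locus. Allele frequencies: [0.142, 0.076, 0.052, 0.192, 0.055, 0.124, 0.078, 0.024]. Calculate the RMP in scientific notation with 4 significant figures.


Computing RMP for 8 loci:
Locus 1: 2 * 0.142 * 0.858 = 0.243672
Locus 2: 2 * 0.076 * 0.924 = 0.140448
Locus 3: 2 * 0.052 * 0.948 = 0.098592
Locus 4: 2 * 0.192 * 0.808 = 0.310272
Locus 5: 2 * 0.055 * 0.945 = 0.10395
Locus 6: 2 * 0.124 * 0.876 = 0.217248
Locus 7: 2 * 0.078 * 0.922 = 0.143832
Locus 8: 2 * 0.024 * 0.976 = 0.046848
RMP = 1.593e-07

1.593e-07


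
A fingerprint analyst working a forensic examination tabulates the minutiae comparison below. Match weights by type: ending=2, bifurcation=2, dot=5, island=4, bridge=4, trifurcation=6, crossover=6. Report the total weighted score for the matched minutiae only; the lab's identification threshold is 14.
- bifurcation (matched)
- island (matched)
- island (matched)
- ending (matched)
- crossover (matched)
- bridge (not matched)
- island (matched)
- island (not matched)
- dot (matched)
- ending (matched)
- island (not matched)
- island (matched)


Weighted minutiae match score:
  bifurcation: matched, +2 (running total 2)
  island: matched, +4 (running total 6)
  island: matched, +4 (running total 10)
  ending: matched, +2 (running total 12)
  crossover: matched, +6 (running total 18)
  bridge: not matched, +0
  island: matched, +4 (running total 22)
  island: not matched, +0
  dot: matched, +5 (running total 27)
  ending: matched, +2 (running total 29)
  island: not matched, +0
  island: matched, +4 (running total 33)
Total score = 33
Threshold = 14; verdict = identification

33


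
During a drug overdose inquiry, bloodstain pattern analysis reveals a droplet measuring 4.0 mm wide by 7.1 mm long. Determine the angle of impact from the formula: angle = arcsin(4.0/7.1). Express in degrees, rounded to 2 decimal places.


Blood spatter impact angle calculation:
width / length = 4.0 / 7.1 = 0.56338
angle = arcsin(0.56338)
angle = 34.29 degrees

34.29


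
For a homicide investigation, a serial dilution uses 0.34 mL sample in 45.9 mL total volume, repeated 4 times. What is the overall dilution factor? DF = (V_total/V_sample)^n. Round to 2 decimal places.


Dilution factor calculation:
Single dilution = V_total / V_sample = 45.9 / 0.34 ≈ 135
Number of dilutions = 4
Total DF = (45.9 / 0.34)^4 (full precision, rounded at the end) = 332150625.00

332150625.00


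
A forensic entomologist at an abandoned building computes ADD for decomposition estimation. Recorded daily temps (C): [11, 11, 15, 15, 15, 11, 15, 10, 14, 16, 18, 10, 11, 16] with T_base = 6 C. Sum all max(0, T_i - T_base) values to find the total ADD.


Computing ADD day by day:
Day 1: max(0, 11 - 6) = 5
Day 2: max(0, 11 - 6) = 5
Day 3: max(0, 15 - 6) = 9
Day 4: max(0, 15 - 6) = 9
Day 5: max(0, 15 - 6) = 9
Day 6: max(0, 11 - 6) = 5
Day 7: max(0, 15 - 6) = 9
Day 8: max(0, 10 - 6) = 4
Day 9: max(0, 14 - 6) = 8
Day 10: max(0, 16 - 6) = 10
Day 11: max(0, 18 - 6) = 12
Day 12: max(0, 10 - 6) = 4
Day 13: max(0, 11 - 6) = 5
Day 14: max(0, 16 - 6) = 10
Total ADD = 104

104


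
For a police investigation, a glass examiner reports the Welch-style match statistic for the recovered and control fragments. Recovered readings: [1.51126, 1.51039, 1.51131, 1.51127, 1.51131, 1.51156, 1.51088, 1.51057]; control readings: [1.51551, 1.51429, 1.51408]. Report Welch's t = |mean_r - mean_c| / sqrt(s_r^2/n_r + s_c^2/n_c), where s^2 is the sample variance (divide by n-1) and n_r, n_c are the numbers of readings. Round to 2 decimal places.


Welch's t-criterion for glass RI comparison:
Recovered mean = sum / n_r = 12.08855 / 8 = 1.5110687
Control mean = sum / n_c = 4.54388 / 3 = 1.5146267
Recovered sample variance s_r^2 = 1.68555e-07
Control sample variance s_c^2 = 5.96233e-07
Welch SE (unpooled) = sqrt(s_r^2/n_r + s_c^2/n_c) = sqrt(2.10694e-08 + 1.98744e-07) = sqrt(2.19813e-07) = 0.000468842
|mean_r - mean_c| = 0.00355792
t = 0.00355792 / 0.000468842 = 7.59

7.59


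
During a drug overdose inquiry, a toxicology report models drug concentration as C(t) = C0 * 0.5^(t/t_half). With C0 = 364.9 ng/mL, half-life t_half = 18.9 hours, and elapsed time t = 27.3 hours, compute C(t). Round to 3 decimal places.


Drug concentration decay:
Number of half-lives = t / t_half = 27.3 / 18.9 = 1.444444
Decay factor = 0.5^1.444444 = 0.36743374
C(t) = 364.9 * 0.36743374 = 134.077 ng/mL

134.077


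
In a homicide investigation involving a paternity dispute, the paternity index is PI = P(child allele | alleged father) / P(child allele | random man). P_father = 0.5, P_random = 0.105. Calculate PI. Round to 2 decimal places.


Paternity Index calculation:
PI = P(allele|father) / P(allele|random)
PI = 0.5 / 0.105
PI = 4.76

4.76


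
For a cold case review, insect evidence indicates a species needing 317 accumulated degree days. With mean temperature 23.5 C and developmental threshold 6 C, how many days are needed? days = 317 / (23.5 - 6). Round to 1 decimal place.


Insect development time:
Effective temperature = avg_temp - T_base = 23.5 - 6 = 17.5 C
Days = ADD / effective_temp = 317 / 17.5 = 18.1 days

18.1


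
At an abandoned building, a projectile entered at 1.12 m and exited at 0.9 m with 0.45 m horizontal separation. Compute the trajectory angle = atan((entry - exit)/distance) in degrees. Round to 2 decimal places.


Bullet trajectory angle:
Height difference = 1.12 - 0.9 = 0.22 m
angle = atan(0.22 / 0.45)
angle = atan(0.488889)
angle = 26.05 degrees

26.05


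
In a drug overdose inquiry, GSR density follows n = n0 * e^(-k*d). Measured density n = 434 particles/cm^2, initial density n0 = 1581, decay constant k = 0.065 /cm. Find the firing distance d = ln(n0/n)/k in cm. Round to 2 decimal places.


GSR distance calculation:
n0/n = 1581 / 434 = 3.642857
ln(n0/n) = 1.292768
d = 1.292768 / 0.065 = 19.89 cm

19.89


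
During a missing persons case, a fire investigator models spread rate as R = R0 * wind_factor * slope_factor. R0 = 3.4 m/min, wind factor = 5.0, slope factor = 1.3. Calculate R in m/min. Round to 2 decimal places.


Fire spread rate calculation:
R = R0 * wind_factor * slope_factor
= 3.4 * 5.0 * 1.3
= 17 * 1.3
= 22.10 m/min

22.10


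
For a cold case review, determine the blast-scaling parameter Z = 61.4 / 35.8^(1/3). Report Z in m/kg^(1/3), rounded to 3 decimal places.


Scaled distance calculation:
W^(1/3) = 35.8^(1/3) = 3.295801
Z = R / W^(1/3) = 61.4 / 3.295801
Z = 18.630 m/kg^(1/3)

18.630


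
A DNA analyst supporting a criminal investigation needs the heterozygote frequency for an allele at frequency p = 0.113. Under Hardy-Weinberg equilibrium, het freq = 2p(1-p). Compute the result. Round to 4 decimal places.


Hardy-Weinberg heterozygote frequency:
q = 1 - p = 1 - 0.113 = 0.887
2pq = 2 * 0.113 * 0.887 = 0.2005

0.2005


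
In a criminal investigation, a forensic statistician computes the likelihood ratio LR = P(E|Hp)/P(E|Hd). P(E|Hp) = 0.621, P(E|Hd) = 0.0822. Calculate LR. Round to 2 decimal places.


Likelihood ratio calculation:
LR = P(E|Hp) / P(E|Hd)
LR = 0.621 / 0.0822
LR = 7.55

7.55


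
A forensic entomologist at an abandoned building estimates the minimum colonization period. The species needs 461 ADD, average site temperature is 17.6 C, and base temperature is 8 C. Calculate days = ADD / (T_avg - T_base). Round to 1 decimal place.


Insect development time:
Effective temperature = avg_temp - T_base = 17.6 - 8 = 9.6 C
Days = ADD / effective_temp = 461 / 9.6 = 48.0 days

48.0


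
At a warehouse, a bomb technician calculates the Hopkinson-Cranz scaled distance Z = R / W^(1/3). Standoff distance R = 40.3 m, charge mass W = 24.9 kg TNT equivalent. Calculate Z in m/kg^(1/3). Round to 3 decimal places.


Scaled distance calculation:
W^(1/3) = 24.9^(1/3) = 2.920114
Z = R / W^(1/3) = 40.3 / 2.920114
Z = 13.801 m/kg^(1/3)

13.801


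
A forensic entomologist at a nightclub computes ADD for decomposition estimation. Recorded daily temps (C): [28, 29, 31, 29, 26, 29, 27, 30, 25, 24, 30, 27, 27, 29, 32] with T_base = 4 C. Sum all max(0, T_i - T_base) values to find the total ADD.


Computing ADD day by day:
Day 1: max(0, 28 - 4) = 24
Day 2: max(0, 29 - 4) = 25
Day 3: max(0, 31 - 4) = 27
Day 4: max(0, 29 - 4) = 25
Day 5: max(0, 26 - 4) = 22
Day 6: max(0, 29 - 4) = 25
Day 7: max(0, 27 - 4) = 23
Day 8: max(0, 30 - 4) = 26
Day 9: max(0, 25 - 4) = 21
Day 10: max(0, 24 - 4) = 20
Day 11: max(0, 30 - 4) = 26
Day 12: max(0, 27 - 4) = 23
Day 13: max(0, 27 - 4) = 23
Day 14: max(0, 29 - 4) = 25
Day 15: max(0, 32 - 4) = 28
Total ADD = 363

363


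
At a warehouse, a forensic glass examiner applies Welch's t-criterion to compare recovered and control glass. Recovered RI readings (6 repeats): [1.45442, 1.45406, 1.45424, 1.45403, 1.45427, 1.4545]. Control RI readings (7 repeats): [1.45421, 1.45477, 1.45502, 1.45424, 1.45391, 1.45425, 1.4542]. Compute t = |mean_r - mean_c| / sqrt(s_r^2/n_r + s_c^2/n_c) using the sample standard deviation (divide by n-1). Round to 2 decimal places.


Welch's t-criterion for glass RI comparison:
Recovered mean = sum / n_r = 8.72552 / 6 = 1.4542533
Control mean = sum / n_c = 10.1806 / 7 = 1.4543714
Recovered sample variance s_r^2 = 3.52667e-08
Control sample variance s_c^2 = 1.46648e-07
Welch SE (unpooled) = sqrt(s_r^2/n_r + s_c^2/n_c) = sqrt(5.87778e-09 + 2.09497e-08) = sqrt(2.68275e-08) = 0.000163791
|mean_r - mean_c| = 0.000118095
t = 0.000118095 / 0.000163791 = 0.72

0.72


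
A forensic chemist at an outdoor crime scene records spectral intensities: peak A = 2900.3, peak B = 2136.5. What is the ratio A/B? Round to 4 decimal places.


Spectral peak ratio:
Peak A = 2900.3 counts
Peak B = 2136.5 counts
Ratio = 2900.3 / 2136.5 = 1.3575

1.3575


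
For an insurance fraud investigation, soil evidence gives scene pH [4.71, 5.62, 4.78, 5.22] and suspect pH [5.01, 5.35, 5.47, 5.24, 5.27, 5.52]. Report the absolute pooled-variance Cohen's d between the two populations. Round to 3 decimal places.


Pooled-variance Cohen's d for soil pH comparison:
Scene mean = 20.33 / 4 = 5.0825
Suspect mean = 31.86 / 6 = 5.31
Scene sample variance s_s^2 = 0.179358
Suspect sample variance s_c^2 = 0.03356
Pooled variance = ((n_s-1)*s_s^2 + (n_c-1)*s_c^2) / (n_s + n_c - 2) = 0.088234
Pooled SD = sqrt(0.088234) = 0.297042
Mean difference = -0.2275
|d| = |-0.2275| / 0.297042 = 0.766

0.766


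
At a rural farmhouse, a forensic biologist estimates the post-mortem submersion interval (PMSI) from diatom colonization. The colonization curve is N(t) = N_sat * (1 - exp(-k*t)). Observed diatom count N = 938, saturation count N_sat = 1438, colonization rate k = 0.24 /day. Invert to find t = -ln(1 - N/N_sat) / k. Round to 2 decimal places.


PMSI from diatom colonization curve:
N / N_sat = 938 / 1438 = 0.652295
1 - N/N_sat = 0.347705
ln(1 - N/N_sat) = -1.056401
t = -ln(1 - N/N_sat) / k = -(-1.056401) / 0.24 = 4.40 days

4.40


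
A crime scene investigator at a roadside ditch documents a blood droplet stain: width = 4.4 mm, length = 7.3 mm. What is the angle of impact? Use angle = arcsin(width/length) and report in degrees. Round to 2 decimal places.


Blood spatter impact angle calculation:
width / length = 4.4 / 7.3 = 0.60274
angle = arcsin(0.60274)
angle = 37.07 degrees

37.07


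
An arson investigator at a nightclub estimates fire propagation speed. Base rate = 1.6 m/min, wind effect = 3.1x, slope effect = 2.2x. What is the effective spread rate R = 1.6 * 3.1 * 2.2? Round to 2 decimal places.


Fire spread rate calculation:
R = R0 * wind_factor * slope_factor
= 1.6 * 3.1 * 2.2
= 4.96 * 2.2
= 10.91 m/min

10.91


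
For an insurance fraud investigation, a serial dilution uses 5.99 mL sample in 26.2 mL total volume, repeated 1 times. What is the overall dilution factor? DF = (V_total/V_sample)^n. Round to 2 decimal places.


Dilution factor calculation:
Single dilution = V_total / V_sample = 26.2 / 5.99 ≈ 4.373957
Number of dilutions = 1
Total DF = (26.2 / 5.99)^1 (full precision, rounded at the end) = 4.37

4.37


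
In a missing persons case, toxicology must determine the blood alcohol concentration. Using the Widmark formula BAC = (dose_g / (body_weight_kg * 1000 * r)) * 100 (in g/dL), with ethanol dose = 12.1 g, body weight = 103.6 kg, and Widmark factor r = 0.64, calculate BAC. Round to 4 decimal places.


Applying the Widmark formula:
BAC = (dose_g / (body_wt * 1000 * r)) * 100
Denominator = 103.6 * 1000 * 0.64 = 66304
BAC = (12.1 / 66304) * 100
BAC = 0.0182 g/dL

0.0182
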